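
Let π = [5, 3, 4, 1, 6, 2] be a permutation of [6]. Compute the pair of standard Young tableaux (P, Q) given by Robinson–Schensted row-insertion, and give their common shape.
P = [1, 2, 6] / [3, 4] / [5];  Q = [1, 3, 5] / [2, 6] / [4];  common shape = (3, 2, 1)

Row-insert the values π_1, π_2, … into P one at a time, bumping the leftmost entry strictly greater than the inserted value down to the next row. The recording tableau Q records, in position (i, j), the step at which that cell was added to P.
  Insert 5 (step 1): P = [5];  Q = [1]
  Insert 3 (step 2): P = [3] / [5];  Q = [1] / [2]
  Insert 4 (step 3): P = [3, 4] / [5];  Q = [1, 3] / [2]
  Insert 1 (step 4): P = [1, 4] / [3] / [5];  Q = [1, 3] / [2] / [4]
  Insert 6 (step 5): P = [1, 4, 6] / [3] / [5];  Q = [1, 3, 5] / [2] / [4]
  Insert 2 (step 6): P = [1, 2, 6] / [3, 4] / [5];  Q = [1, 3, 5] / [2, 6] / [4]
Final shape: (3, 2, 1).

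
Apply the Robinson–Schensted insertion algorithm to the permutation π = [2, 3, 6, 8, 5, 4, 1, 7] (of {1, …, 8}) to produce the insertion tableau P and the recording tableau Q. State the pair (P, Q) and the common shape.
P = [1, 3, 4, 7] / [2, 8] / [5] / [6];  Q = [1, 2, 3, 4] / [5, 8] / [6] / [7];  common shape = (4, 2, 1, 1)

Row-insert the values π_1, π_2, … into P one at a time, bumping the leftmost entry strictly greater than the inserted value down to the next row. The recording tableau Q records, in position (i, j), the step at which that cell was added to P.
  Insert 2 (step 1): P = [2];  Q = [1]
  Insert 3 (step 2): P = [2, 3];  Q = [1, 2]
  Insert 6 (step 3): P = [2, 3, 6];  Q = [1, 2, 3]
  Insert 8 (step 4): P = [2, 3, 6, 8];  Q = [1, 2, 3, 4]
  Insert 5 (step 5): P = [2, 3, 5, 8] / [6];  Q = [1, 2, 3, 4] / [5]
  Insert 4 (step 6): P = [2, 3, 4, 8] / [5] / [6];  Q = [1, 2, 3, 4] / [5] / [6]
  Insert 1 (step 7): P = [1, 3, 4, 8] / [2] / [5] / [6];  Q = [1, 2, 3, 4] / [5] / [6] / [7]
  Insert 7 (step 8): P = [1, 3, 4, 7] / [2, 8] / [5] / [6];  Q = [1, 2, 3, 4] / [5, 8] / [6] / [7]
Final shape: (4, 2, 1, 1).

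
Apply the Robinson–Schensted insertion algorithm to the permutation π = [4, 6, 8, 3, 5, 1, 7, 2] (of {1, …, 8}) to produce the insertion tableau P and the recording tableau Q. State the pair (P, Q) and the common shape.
P = [1, 2, 7] / [3, 5, 8] / [4, 6];  Q = [1, 2, 3] / [4, 5, 7] / [6, 8];  common shape = (3, 3, 2)

Row-insert the values π_1, π_2, … into P one at a time, bumping the leftmost entry strictly greater than the inserted value down to the next row. The recording tableau Q records, in position (i, j), the step at which that cell was added to P.
  Insert 4 (step 1): P = [4];  Q = [1]
  Insert 6 (step 2): P = [4, 6];  Q = [1, 2]
  Insert 8 (step 3): P = [4, 6, 8];  Q = [1, 2, 3]
  Insert 3 (step 4): P = [3, 6, 8] / [4];  Q = [1, 2, 3] / [4]
  Insert 5 (step 5): P = [3, 5, 8] / [4, 6];  Q = [1, 2, 3] / [4, 5]
  Insert 1 (step 6): P = [1, 5, 8] / [3, 6] / [4];  Q = [1, 2, 3] / [4, 5] / [6]
  Insert 7 (step 7): P = [1, 5, 7] / [3, 6, 8] / [4];  Q = [1, 2, 3] / [4, 5, 7] / [6]
  Insert 2 (step 8): P = [1, 2, 7] / [3, 5, 8] / [4, 6];  Q = [1, 2, 3] / [4, 5, 7] / [6, 8]
Final shape: (3, 3, 2).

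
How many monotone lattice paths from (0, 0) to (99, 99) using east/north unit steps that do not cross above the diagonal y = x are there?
C_99 = 227508830794229349661819540395688853956041682601541047340

These NE paths below the diagonal are counted by the Catalan number C_n = (1/(n + 1)) · C(2n, n). For n = 99: C_99 = (1/100) · C(198, 99) = 22750883079422934966181954039568885395604168260154104734000/100 = 227508830794229349661819540395688853956041682601541047340.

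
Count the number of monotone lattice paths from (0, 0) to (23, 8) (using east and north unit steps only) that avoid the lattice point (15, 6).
Number of paths = 5446845

Total paths from (0, 0) to (23, 8): C(31, 23) = 7888725. Paths through (15, 6): (paths (0, 0) → (15, 6)) × (paths (15, 6) → (23, 8)) = C(21, 15) · C(10, 8) = 54264 · 45 = 2441880. Avoidance count = 7888725 − 2441880 = 5446845.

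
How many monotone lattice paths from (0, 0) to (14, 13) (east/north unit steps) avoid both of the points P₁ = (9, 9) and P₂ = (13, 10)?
Number of paths = 10328316

Inclusion–exclusion. Total paths: C(27, 14) = 20058300. Through P₁: C(18, 9)·C(9, 5) = 6126120. Through P₂: C(23, 13)·C(4, 1) = 4576264. Since P₁ is strictly southwest of P₂, a monotone path through both must visit P₁ then P₂; paths through both = C(18, 9)·C(5, 4)·C(4, 1) = 972400. Avoid both = 20058300 − 6126120 − 4576264 + 972400 = 10328316.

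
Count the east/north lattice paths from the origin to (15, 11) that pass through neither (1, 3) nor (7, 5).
Number of paths = 4405040

Inclusion–exclusion. Total paths: C(26, 15) = 7726160. Through P₁: C(4, 1)·C(22, 14) = 1279080. Through P₂: C(12, 7)·C(14, 8) = 2378376. Since P₁ is strictly southwest of P₂, a monotone path through both must visit P₁ then P₂; paths through both = C(4, 1)·C(8, 6)·C(14, 8) = 336336. Avoid both = 7726160 − 1279080 − 2378376 + 336336 = 4405040.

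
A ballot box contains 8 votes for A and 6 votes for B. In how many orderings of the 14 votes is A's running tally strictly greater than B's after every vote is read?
Strict-lead orderings = 429

Total orderings of the 14 votes with 8 for A: C(14, 8) = 3003. By the Bertrand ballot formula (Cycle Lemma / reflection principle), the number of orderings in which A is strictly ahead of B throughout is (p − q)/(p + q) · C(p + q, p) = (8 − 6)/(8 + 6) · 3003 = 429.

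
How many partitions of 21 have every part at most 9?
p(21, parts ≤ 9) = 598

Use the recurrence p(n, m) = p(n, m−1) + p(n−m, m): either the largest part is < m (count p(n, m−1)) or the largest part is exactly m (remove one copy of m, count p(n−m, m)). With p(0, ·) = 1 this gives p(21, parts ≤ 9) = 598. (By conjugating Young diagrams, this also counts partitions of 21 into at most 9 parts.)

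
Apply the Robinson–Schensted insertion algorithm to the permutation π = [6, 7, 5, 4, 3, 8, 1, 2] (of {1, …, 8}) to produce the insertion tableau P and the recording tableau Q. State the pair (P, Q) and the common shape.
P = [1, 2, 8] / [3, 7] / [4] / [5] / [6];  Q = [1, 2, 6] / [3, 8] / [4] / [5] / [7];  common shape = (3, 2, 1, 1, 1)

Row-insert the values π_1, π_2, … into P one at a time, bumping the leftmost entry strictly greater than the inserted value down to the next row. The recording tableau Q records, in position (i, j), the step at which that cell was added to P.
  Insert 6 (step 1): P = [6];  Q = [1]
  Insert 7 (step 2): P = [6, 7];  Q = [1, 2]
  Insert 5 (step 3): P = [5, 7] / [6];  Q = [1, 2] / [3]
  Insert 4 (step 4): P = [4, 7] / [5] / [6];  Q = [1, 2] / [3] / [4]
  Insert 3 (step 5): P = [3, 7] / [4] / [5] / [6];  Q = [1, 2] / [3] / [4] / [5]
  Insert 8 (step 6): P = [3, 7, 8] / [4] / [5] / [6];  Q = [1, 2, 6] / [3] / [4] / [5]
  Insert 1 (step 7): P = [1, 7, 8] / [3] / [4] / [5] / [6];  Q = [1, 2, 6] / [3] / [4] / [5] / [7]
  Insert 2 (step 8): P = [1, 2, 8] / [3, 7] / [4] / [5] / [6];  Q = [1, 2, 6] / [3, 8] / [4] / [5] / [7]
Final shape: (3, 2, 1, 1, 1).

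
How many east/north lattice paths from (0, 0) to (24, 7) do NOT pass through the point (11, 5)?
Number of paths = 2170935

Total paths from (0, 0) to (24, 7): C(31, 24) = 2629575. Paths through (11, 5): (paths (0, 0) → (11, 5)) × (paths (11, 5) → (24, 7)) = C(16, 11) · C(15, 13) = 4368 · 105 = 458640. Avoidance count = 2629575 − 458640 = 2170935.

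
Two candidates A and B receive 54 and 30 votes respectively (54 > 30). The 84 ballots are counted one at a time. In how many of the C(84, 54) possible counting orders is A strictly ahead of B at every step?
Strict-lead orderings = 15464569379012411748288

Total orderings of the 84 votes with 54 for A: C(84, 54) = 54125992826543441119008. By the Bertrand ballot formula (Cycle Lemma / reflection principle), the number of orderings in which A is strictly ahead of B throughout is (p − q)/(p + q) · C(p + q, p) = (54 − 30)/(54 + 30) · 54125992826543441119008 = 15464569379012411748288.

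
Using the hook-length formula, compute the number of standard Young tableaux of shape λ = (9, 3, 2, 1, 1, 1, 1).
# SYT of shape (9, 3, 2, 1, 1, 1, 1) = 2144142

Hook-length formula: f^λ = n! / Π hook(c), product over all cells c of the Young diagram. For λ = (9, 3, 2, 1, 1, 1, 1), n = 18 boxes. Hook lengths by row (left-to-right, top-to-bottom): [15, 10, 8, 6, 5, 4, 3, 2, 1]; [8, 3, 1]; [6, 1]; [4]; [3]; [2]; [1]. Product of hooks = 2985984000. So f^λ = 18! / 2985984000 = 6402373705728000 / 2985984000 = 2144142.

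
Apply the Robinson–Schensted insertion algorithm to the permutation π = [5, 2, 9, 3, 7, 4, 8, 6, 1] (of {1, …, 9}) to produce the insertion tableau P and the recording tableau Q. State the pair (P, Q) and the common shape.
P = [1, 3, 4, 6] / [2, 7, 8] / [5] / [9];  Q = [1, 3, 5, 7] / [2, 4, 8] / [6] / [9];  common shape = (4, 3, 1, 1)

Row-insert the values π_1, π_2, … into P one at a time, bumping the leftmost entry strictly greater than the inserted value down to the next row. The recording tableau Q records, in position (i, j), the step at which that cell was added to P.
  Insert 5 (step 1): P = [5];  Q = [1]
  Insert 2 (step 2): P = [2] / [5];  Q = [1] / [2]
  Insert 9 (step 3): P = [2, 9] / [5];  Q = [1, 3] / [2]
  Insert 3 (step 4): P = [2, 3] / [5, 9];  Q = [1, 3] / [2, 4]
  Insert 7 (step 5): P = [2, 3, 7] / [5, 9];  Q = [1, 3, 5] / [2, 4]
  Insert 4 (step 6): P = [2, 3, 4] / [5, 7] / [9];  Q = [1, 3, 5] / [2, 4] / [6]
  Insert 8 (step 7): P = [2, 3, 4, 8] / [5, 7] / [9];  Q = [1, 3, 5, 7] / [2, 4] / [6]
  Insert 6 (step 8): P = [2, 3, 4, 6] / [5, 7, 8] / [9];  Q = [1, 3, 5, 7] / [2, 4, 8] / [6]
  Insert 1 (step 9): P = [1, 3, 4, 6] / [2, 7, 8] / [5] / [9];  Q = [1, 3, 5, 7] / [2, 4, 8] / [6] / [9]
Final shape: (4, 3, 1, 1).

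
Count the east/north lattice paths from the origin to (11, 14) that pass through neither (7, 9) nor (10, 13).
Number of paths = 1528628

Inclusion–exclusion. Total paths: C(25, 11) = 4457400. Through P₁: C(16, 7)·C(9, 4) = 1441440. Through P₂: C(23, 10)·C(2, 1) = 2288132. Since P₁ is strictly southwest of P₂, a monotone path through both must visit P₁ then P₂; paths through both = C(16, 7)·C(7, 3)·C(2, 1) = 800800. Avoid both = 4457400 − 1441440 − 2288132 + 800800 = 1528628.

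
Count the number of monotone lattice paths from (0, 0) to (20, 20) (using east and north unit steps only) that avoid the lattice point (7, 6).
Number of paths = 103426486020

Total paths from (0, 0) to (20, 20): C(40, 20) = 137846528820. Paths through (7, 6): (paths (0, 0) → (7, 6)) × (paths (7, 6) → (20, 20)) = C(13, 7) · C(27, 13) = 1716 · 20058300 = 34420042800. Avoidance count = 137846528820 − 34420042800 = 103426486020.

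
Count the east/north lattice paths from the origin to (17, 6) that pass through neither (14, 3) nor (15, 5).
Number of paths = 46955

Inclusion–exclusion. Total paths: C(23, 17) = 100947. Through P₁: C(17, 14)·C(6, 3) = 13600. Through P₂: C(20, 15)·C(3, 2) = 46512. Since P₁ is strictly southwest of P₂, a monotone path through both must visit P₁ then P₂; paths through both = C(17, 14)·C(3, 1)·C(3, 2) = 6120. Avoid both = 100947 − 13600 − 46512 + 6120 = 46955.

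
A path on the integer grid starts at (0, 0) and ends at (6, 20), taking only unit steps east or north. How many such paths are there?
Number of paths = 230230

A monotone lattice path from (0, 0) to (6, 20) consists of 6 east steps and 20 north steps in some order, so it is determined by which 6 of the 26 steps are east. The count is C(26, 6) = 230230.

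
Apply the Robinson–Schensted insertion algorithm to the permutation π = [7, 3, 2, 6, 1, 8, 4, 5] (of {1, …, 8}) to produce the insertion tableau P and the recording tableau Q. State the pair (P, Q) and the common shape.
P = [1, 4, 5] / [2, 6, 8] / [3] / [7];  Q = [1, 4, 6] / [2, 7, 8] / [3] / [5];  common shape = (3, 3, 1, 1)

Row-insert the values π_1, π_2, … into P one at a time, bumping the leftmost entry strictly greater than the inserted value down to the next row. The recording tableau Q records, in position (i, j), the step at which that cell was added to P.
  Insert 7 (step 1): P = [7];  Q = [1]
  Insert 3 (step 2): P = [3] / [7];  Q = [1] / [2]
  Insert 2 (step 3): P = [2] / [3] / [7];  Q = [1] / [2] / [3]
  Insert 6 (step 4): P = [2, 6] / [3] / [7];  Q = [1, 4] / [2] / [3]
  Insert 1 (step 5): P = [1, 6] / [2] / [3] / [7];  Q = [1, 4] / [2] / [3] / [5]
  Insert 8 (step 6): P = [1, 6, 8] / [2] / [3] / [7];  Q = [1, 4, 6] / [2] / [3] / [5]
  Insert 4 (step 7): P = [1, 4, 8] / [2, 6] / [3] / [7];  Q = [1, 4, 6] / [2, 7] / [3] / [5]
  Insert 5 (step 8): P = [1, 4, 5] / [2, 6, 8] / [3] / [7];  Q = [1, 4, 6] / [2, 7, 8] / [3] / [5]
Final shape: (3, 3, 1, 1).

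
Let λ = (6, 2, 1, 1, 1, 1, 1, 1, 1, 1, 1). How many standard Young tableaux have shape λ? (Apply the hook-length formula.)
# SYT of shape (6, 2, 1, 1, 1, 1, 1, 1, 1, 1, 1) = 38675

Hook-length formula: f^λ = n! / Π hook(c), product over all cells c of the Young diagram. For λ = (6, 2, 1, 1, 1, 1, 1, 1, 1, 1, 1), n = 17 boxes. Hook lengths by row (left-to-right, top-to-bottom): [16, 6, 4, 3, 2, 1]; [11, 1]; [9]; [8]; [7]; [6]; [5]; [4]; [3]; [2]; [1]. Product of hooks = 9196830720. So f^λ = 17! / 9196830720 = 355687428096000 / 9196830720 = 38675.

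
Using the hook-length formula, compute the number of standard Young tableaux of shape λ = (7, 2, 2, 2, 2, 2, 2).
# SYT of shape (7, 2, 2, 2, 2, 2, 2) = 1790712

Hook-length formula: f^λ = n! / Π hook(c), product over all cells c of the Young diagram. For λ = (7, 2, 2, 2, 2, 2, 2), n = 19 boxes. Hook lengths by row (left-to-right, top-to-bottom): [13, 12, 5, 4, 3, 2, 1]; [7, 6]; [6, 5]; [5, 4]; [4, 3]; [3, 2]; [2, 1]. Product of hooks = 67931136000. So f^λ = 19! / 67931136000 = 121645100408832000 / 67931136000 = 1790712.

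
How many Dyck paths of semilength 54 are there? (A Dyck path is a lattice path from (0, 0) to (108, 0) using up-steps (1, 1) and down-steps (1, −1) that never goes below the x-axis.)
C_54 = 451959718027953471447609509424

These Dyck paths are counted by the Catalan number C_n = (1/(n + 1)) · C(2n, n). For n = 54: C_54 = (1/55) · C(108, 54) = 24857784491537440929618523018320/55 = 451959718027953471447609509424.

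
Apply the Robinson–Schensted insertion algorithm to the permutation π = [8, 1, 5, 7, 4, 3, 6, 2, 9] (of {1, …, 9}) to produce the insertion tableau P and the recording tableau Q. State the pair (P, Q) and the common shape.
P = [1, 2, 6, 9] / [3, 7] / [4] / [5] / [8];  Q = [1, 3, 4, 9] / [2, 7] / [5] / [6] / [8];  common shape = (4, 2, 1, 1, 1)

Row-insert the values π_1, π_2, … into P one at a time, bumping the leftmost entry strictly greater than the inserted value down to the next row. The recording tableau Q records, in position (i, j), the step at which that cell was added to P.
  Insert 8 (step 1): P = [8];  Q = [1]
  Insert 1 (step 2): P = [1] / [8];  Q = [1] / [2]
  Insert 5 (step 3): P = [1, 5] / [8];  Q = [1, 3] / [2]
  Insert 7 (step 4): P = [1, 5, 7] / [8];  Q = [1, 3, 4] / [2]
  Insert 4 (step 5): P = [1, 4, 7] / [5] / [8];  Q = [1, 3, 4] / [2] / [5]
  Insert 3 (step 6): P = [1, 3, 7] / [4] / [5] / [8];  Q = [1, 3, 4] / [2] / [5] / [6]
  Insert 6 (step 7): P = [1, 3, 6] / [4, 7] / [5] / [8];  Q = [1, 3, 4] / [2, 7] / [5] / [6]
  Insert 2 (step 8): P = [1, 2, 6] / [3, 7] / [4] / [5] / [8];  Q = [1, 3, 4] / [2, 7] / [5] / [6] / [8]
  Insert 9 (step 9): P = [1, 2, 6, 9] / [3, 7] / [4] / [5] / [8];  Q = [1, 3, 4, 9] / [2, 7] / [5] / [6] / [8]
Final shape: (4, 2, 1, 1, 1).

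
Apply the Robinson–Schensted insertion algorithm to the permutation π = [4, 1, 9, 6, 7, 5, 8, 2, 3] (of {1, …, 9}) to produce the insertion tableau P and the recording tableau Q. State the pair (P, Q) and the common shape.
P = [1, 2, 3, 8] / [4, 5, 7] / [6] / [9];  Q = [1, 3, 5, 7] / [2, 4, 9] / [6] / [8];  common shape = (4, 3, 1, 1)

Row-insert the values π_1, π_2, … into P one at a time, bumping the leftmost entry strictly greater than the inserted value down to the next row. The recording tableau Q records, in position (i, j), the step at which that cell was added to P.
  Insert 4 (step 1): P = [4];  Q = [1]
  Insert 1 (step 2): P = [1] / [4];  Q = [1] / [2]
  Insert 9 (step 3): P = [1, 9] / [4];  Q = [1, 3] / [2]
  Insert 6 (step 4): P = [1, 6] / [4, 9];  Q = [1, 3] / [2, 4]
  Insert 7 (step 5): P = [1, 6, 7] / [4, 9];  Q = [1, 3, 5] / [2, 4]
  Insert 5 (step 6): P = [1, 5, 7] / [4, 6] / [9];  Q = [1, 3, 5] / [2, 4] / [6]
  Insert 8 (step 7): P = [1, 5, 7, 8] / [4, 6] / [9];  Q = [1, 3, 5, 7] / [2, 4] / [6]
  Insert 2 (step 8): P = [1, 2, 7, 8] / [4, 5] / [6] / [9];  Q = [1, 3, 5, 7] / [2, 4] / [6] / [8]
  Insert 3 (step 9): P = [1, 2, 3, 8] / [4, 5, 7] / [6] / [9];  Q = [1, 3, 5, 7] / [2, 4, 9] / [6] / [8]
Final shape: (4, 3, 1, 1).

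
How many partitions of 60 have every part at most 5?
p(60, parts ≤ 5) = 7166

Use the recurrence p(n, m) = p(n, m−1) + p(n−m, m): either the largest part is < m (count p(n, m−1)) or the largest part is exactly m (remove one copy of m, count p(n−m, m)). With p(0, ·) = 1 this gives p(60, parts ≤ 5) = 7166. (By conjugating Young diagrams, this also counts partitions of 60 into at most 5 parts.)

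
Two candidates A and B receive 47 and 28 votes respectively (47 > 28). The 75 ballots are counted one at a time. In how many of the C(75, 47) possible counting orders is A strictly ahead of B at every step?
Strict-lead orderings = 79706857775188636496

Total orderings of the 75 votes with 47 for A: C(75, 47) = 314632333323113038800. By the Bertrand ballot formula (Cycle Lemma / reflection principle), the number of orderings in which A is strictly ahead of B throughout is (p − q)/(p + q) · C(p + q, p) = (47 − 28)/(47 + 28) · 314632333323113038800 = 79706857775188636496.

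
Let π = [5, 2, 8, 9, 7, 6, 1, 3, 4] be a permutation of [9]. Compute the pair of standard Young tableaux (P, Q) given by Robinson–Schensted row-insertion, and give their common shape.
P = [1, 3, 4] / [2, 6, 9] / [5, 7] / [8];  Q = [1, 3, 4] / [2, 5, 9] / [6, 8] / [7];  common shape = (3, 3, 2, 1)

Row-insert the values π_1, π_2, … into P one at a time, bumping the leftmost entry strictly greater than the inserted value down to the next row. The recording tableau Q records, in position (i, j), the step at which that cell was added to P.
  Insert 5 (step 1): P = [5];  Q = [1]
  Insert 2 (step 2): P = [2] / [5];  Q = [1] / [2]
  Insert 8 (step 3): P = [2, 8] / [5];  Q = [1, 3] / [2]
  Insert 9 (step 4): P = [2, 8, 9] / [5];  Q = [1, 3, 4] / [2]
  Insert 7 (step 5): P = [2, 7, 9] / [5, 8];  Q = [1, 3, 4] / [2, 5]
  Insert 6 (step 6): P = [2, 6, 9] / [5, 7] / [8];  Q = [1, 3, 4] / [2, 5] / [6]
  Insert 1 (step 7): P = [1, 6, 9] / [2, 7] / [5] / [8];  Q = [1, 3, 4] / [2, 5] / [6] / [7]
  Insert 3 (step 8): P = [1, 3, 9] / [2, 6] / [5, 7] / [8];  Q = [1, 3, 4] / [2, 5] / [6, 8] / [7]
  Insert 4 (step 9): P = [1, 3, 4] / [2, 6, 9] / [5, 7] / [8];  Q = [1, 3, 4] / [2, 5, 9] / [6, 8] / [7]
Final shape: (3, 3, 2, 1).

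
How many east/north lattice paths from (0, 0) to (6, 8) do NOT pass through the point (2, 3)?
Number of paths = 1743

Total paths from (0, 0) to (6, 8): C(14, 6) = 3003. Paths through (2, 3): (paths (0, 0) → (2, 3)) × (paths (2, 3) → (6, 8)) = C(5, 2) · C(9, 4) = 10 · 126 = 1260. Avoidance count = 3003 − 1260 = 1743.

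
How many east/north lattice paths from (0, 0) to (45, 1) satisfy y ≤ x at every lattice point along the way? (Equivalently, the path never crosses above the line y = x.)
Number of paths = 45

By the reflection principle (André's argument), the number of monotone paths to (45, 1) with n ≤ m that never go above y = x is C(46, 45) − C(46, 46) = 46 − 1 = 45.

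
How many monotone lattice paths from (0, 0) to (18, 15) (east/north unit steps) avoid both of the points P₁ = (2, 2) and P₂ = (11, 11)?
Number of paths = 493449870

Inclusion–exclusion. Total paths: C(33, 18) = 1037158320. Through P₁: C(4, 2)·C(29, 16) = 407183490. Through P₂: C(22, 11)·C(11, 7) = 232792560. Since P₁ is strictly southwest of P₂, a monotone path through both must visit P₁ then P₂; paths through both = C(4, 2)·C(18, 9)·C(11, 7) = 96267600. Avoid both = 1037158320 − 407183490 − 232792560 + 96267600 = 493449870.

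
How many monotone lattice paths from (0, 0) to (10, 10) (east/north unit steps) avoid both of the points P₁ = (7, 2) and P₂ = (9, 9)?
Number of paths = 84168

Inclusion–exclusion. Total paths: C(20, 10) = 184756. Through P₁: C(9, 7)·C(11, 3) = 5940. Through P₂: C(18, 9)·C(2, 1) = 97240. Since P₁ is strictly southwest of P₂, a monotone path through both must visit P₁ then P₂; paths through both = C(9, 7)·C(9, 2)·C(2, 1) = 2592. Avoid both = 184756 − 5940 − 97240 + 2592 = 84168.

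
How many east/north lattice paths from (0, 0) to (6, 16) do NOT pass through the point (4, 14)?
Number of paths = 56253

Total paths from (0, 0) to (6, 16): C(22, 6) = 74613. Paths through (4, 14): (paths (0, 0) → (4, 14)) × (paths (4, 14) → (6, 16)) = C(18, 4) · C(4, 2) = 3060 · 6 = 18360. Avoidance count = 74613 − 18360 = 56253.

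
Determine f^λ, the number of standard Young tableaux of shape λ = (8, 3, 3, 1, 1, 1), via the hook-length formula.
# SYT of shape (8, 3, 3, 1, 1, 1) = 1047200

Hook-length formula: f^λ = n! / Π hook(c), product over all cells c of the Young diagram. For λ = (8, 3, 3, 1, 1, 1), n = 17 boxes. Hook lengths by row (left-to-right, top-to-bottom): [13, 9, 8, 5, 4, 3, 2, 1]; [7, 3, 2]; [6, 2, 1]; [3]; [2]; [1]. Product of hooks = 339655680. So f^λ = 17! / 339655680 = 355687428096000 / 339655680 = 1047200.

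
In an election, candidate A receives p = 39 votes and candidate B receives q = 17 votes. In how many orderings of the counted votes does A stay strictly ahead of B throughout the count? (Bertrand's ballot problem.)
Strict-lead orderings = 38499031112850

Total orderings of the 56 votes with 39 for A: C(56, 39) = 97997533741800. By the Bertrand ballot formula (Cycle Lemma / reflection principle), the number of orderings in which A is strictly ahead of B throughout is (p − q)/(p + q) · C(p + q, p) = (39 − 17)/(39 + 17) · 97997533741800 = 38499031112850.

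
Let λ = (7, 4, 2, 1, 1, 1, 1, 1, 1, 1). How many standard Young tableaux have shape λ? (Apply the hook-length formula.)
# SYT of shape (7, 4, 2, 1, 1, 1, 1, 1, 1, 1) = 24249225

Hook-length formula: f^λ = n! / Π hook(c), product over all cells c of the Young diagram. For λ = (7, 4, 2, 1, 1, 1, 1, 1, 1, 1), n = 20 boxes. Hook lengths by row (left-to-right, top-to-bottom): [16, 8, 6, 5, 3, 2, 1]; [12, 4, 2, 1]; [9, 1]; [7]; [6]; [5]; [4]; [3]; [2]; [1]. Product of hooks = 100329062400. So f^λ = 20! / 100329062400 = 2432902008176640000 / 100329062400 = 24249225.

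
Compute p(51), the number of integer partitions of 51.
p(51) = 239943

Compute p(n) via the recurrence p(n, m) = p(n, m−1) + p(n−m, m), where p(n, m) counts partitions of n with all parts ≤ m and p(n) = p(n, n). The base cases are p(0, m) = 1 and p(n, 0) = 0 for n > 0. Filling the table yields p(51) = 239943. (Euler's pentagonal recurrence is an alternative.)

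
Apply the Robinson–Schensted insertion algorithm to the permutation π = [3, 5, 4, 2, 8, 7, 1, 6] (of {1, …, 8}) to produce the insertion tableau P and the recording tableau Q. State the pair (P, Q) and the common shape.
P = [1, 4, 6] / [2, 7] / [3, 8] / [5];  Q = [1, 2, 5] / [3, 6] / [4, 8] / [7];  common shape = (3, 2, 2, 1)

Row-insert the values π_1, π_2, … into P one at a time, bumping the leftmost entry strictly greater than the inserted value down to the next row. The recording tableau Q records, in position (i, j), the step at which that cell was added to P.
  Insert 3 (step 1): P = [3];  Q = [1]
  Insert 5 (step 2): P = [3, 5];  Q = [1, 2]
  Insert 4 (step 3): P = [3, 4] / [5];  Q = [1, 2] / [3]
  Insert 2 (step 4): P = [2, 4] / [3] / [5];  Q = [1, 2] / [3] / [4]
  Insert 8 (step 5): P = [2, 4, 8] / [3] / [5];  Q = [1, 2, 5] / [3] / [4]
  Insert 7 (step 6): P = [2, 4, 7] / [3, 8] / [5];  Q = [1, 2, 5] / [3, 6] / [4]
  Insert 1 (step 7): P = [1, 4, 7] / [2, 8] / [3] / [5];  Q = [1, 2, 5] / [3, 6] / [4] / [7]
  Insert 6 (step 8): P = [1, 4, 6] / [2, 7] / [3, 8] / [5];  Q = [1, 2, 5] / [3, 6] / [4, 8] / [7]
Final shape: (3, 2, 2, 1).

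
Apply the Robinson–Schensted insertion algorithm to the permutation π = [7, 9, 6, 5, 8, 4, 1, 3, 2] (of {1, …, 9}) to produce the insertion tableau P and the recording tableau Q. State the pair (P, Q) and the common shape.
P = [1, 2] / [3, 8] / [4, 9] / [5] / [6] / [7];  Q = [1, 2] / [3, 5] / [4, 8] / [6] / [7] / [9];  common shape = (2, 2, 2, 1, 1, 1)

Row-insert the values π_1, π_2, … into P one at a time, bumping the leftmost entry strictly greater than the inserted value down to the next row. The recording tableau Q records, in position (i, j), the step at which that cell was added to P.
  Insert 7 (step 1): P = [7];  Q = [1]
  Insert 9 (step 2): P = [7, 9];  Q = [1, 2]
  Insert 6 (step 3): P = [6, 9] / [7];  Q = [1, 2] / [3]
  Insert 5 (step 4): P = [5, 9] / [6] / [7];  Q = [1, 2] / [3] / [4]
  Insert 8 (step 5): P = [5, 8] / [6, 9] / [7];  Q = [1, 2] / [3, 5] / [4]
  Insert 4 (step 6): P = [4, 8] / [5, 9] / [6] / [7];  Q = [1, 2] / [3, 5] / [4] / [6]
  Insert 1 (step 7): P = [1, 8] / [4, 9] / [5] / [6] / [7];  Q = [1, 2] / [3, 5] / [4] / [6] / [7]
  Insert 3 (step 8): P = [1, 3] / [4, 8] / [5, 9] / [6] / [7];  Q = [1, 2] / [3, 5] / [4, 8] / [6] / [7]
  Insert 2 (step 9): P = [1, 2] / [3, 8] / [4, 9] / [5] / [6] / [7];  Q = [1, 2] / [3, 5] / [4, 8] / [6] / [7] / [9]
Final shape: (2, 2, 2, 1, 1, 1).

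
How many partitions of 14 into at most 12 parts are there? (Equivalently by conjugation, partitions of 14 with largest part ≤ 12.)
p(14, parts ≤ 12) = 133

Partitions of 14 with all parts ≤ 12: 12+2, 12+1+1, 11+3, 11+2+1, 11+1+1+1, 10+4, 10+3+1, 10+2+2, 10+2+1+1, 10+1+1+1+1, 9+5, 9+4+1, 9+3+2, 9+3+1+1, 9+2+2+1, 9+2+1+1+1, 9+1+1+1+1+1, 8+6, 8+5+1, 8+4+2, 8+4+1+1, 8+3+3, 8+3+2+1, 8+3+1+1+1, 8+2+2+2, 8+2+2+1+1, 8+2+1+1+1+1, 8+1+1+1+1+1+1, 7+7, 7+6+1, … (133 total). Count = 133.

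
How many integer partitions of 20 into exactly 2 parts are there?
p(20, 2 parts) = 10

Partitions of n into exactly k parts are in bijection with partitions of n − k into at most k parts (subtract 1 from each part). So p(20, exactly 2) = p(18, parts ≤ 2). Computing via the recurrence p(m, j) = p(m, j−1) + p(m−j, j) gives 10.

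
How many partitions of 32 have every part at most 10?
p(32, parts ≤ 10) = 5013

Use the recurrence p(n, m) = p(n, m−1) + p(n−m, m): either the largest part is < m (count p(n, m−1)) or the largest part is exactly m (remove one copy of m, count p(n−m, m)). With p(0, ·) = 1 this gives p(32, parts ≤ 10) = 5013. (By conjugating Young diagrams, this also counts partitions of 32 into at most 10 parts.)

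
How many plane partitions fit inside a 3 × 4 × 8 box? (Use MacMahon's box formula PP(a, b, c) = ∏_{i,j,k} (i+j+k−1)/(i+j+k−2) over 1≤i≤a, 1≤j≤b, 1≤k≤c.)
PP(3, 4, 8) = 4723719

Evaluate the triple product over i = 1..3, j = 1..4, k = 1..8. The factors are (2/1) · (3/2) · (4/3) · (5/4) · (6/5) · (7/6) · (8/7) · (9/8) · … (96 factors total). The numerators and denominators telescope so the product is an integer; carrying out the multiplication exactly gives PP(3, 4, 8) = 4723719.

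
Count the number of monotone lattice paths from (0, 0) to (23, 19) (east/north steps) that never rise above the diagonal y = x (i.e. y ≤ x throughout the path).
Number of paths = 93078189750

By the reflection principle (André's argument), the number of monotone paths to (23, 19) with n ≤ m that never go above y = x is C(42, 23) − C(42, 24) = 446775310800 − 353697121050 = 93078189750.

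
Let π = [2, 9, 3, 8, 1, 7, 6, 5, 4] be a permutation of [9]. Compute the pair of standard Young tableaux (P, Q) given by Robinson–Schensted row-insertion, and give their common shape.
P = [1, 3, 4] / [2, 5] / [6] / [7] / [8] / [9];  Q = [1, 2, 4] / [3, 6] / [5] / [7] / [8] / [9];  common shape = (3, 2, 1, 1, 1, 1)

Row-insert the values π_1, π_2, … into P one at a time, bumping the leftmost entry strictly greater than the inserted value down to the next row. The recording tableau Q records, in position (i, j), the step at which that cell was added to P.
  Insert 2 (step 1): P = [2];  Q = [1]
  Insert 9 (step 2): P = [2, 9];  Q = [1, 2]
  Insert 3 (step 3): P = [2, 3] / [9];  Q = [1, 2] / [3]
  Insert 8 (step 4): P = [2, 3, 8] / [9];  Q = [1, 2, 4] / [3]
  Insert 1 (step 5): P = [1, 3, 8] / [2] / [9];  Q = [1, 2, 4] / [3] / [5]
  Insert 7 (step 6): P = [1, 3, 7] / [2, 8] / [9];  Q = [1, 2, 4] / [3, 6] / [5]
  Insert 6 (step 7): P = [1, 3, 6] / [2, 7] / [8] / [9];  Q = [1, 2, 4] / [3, 6] / [5] / [7]
  Insert 5 (step 8): P = [1, 3, 5] / [2, 6] / [7] / [8] / [9];  Q = [1, 2, 4] / [3, 6] / [5] / [7] / [8]
  Insert 4 (step 9): P = [1, 3, 4] / [2, 5] / [6] / [7] / [8] / [9];  Q = [1, 2, 4] / [3, 6] / [5] / [7] / [8] / [9]
Final shape: (3, 2, 1, 1, 1, 1).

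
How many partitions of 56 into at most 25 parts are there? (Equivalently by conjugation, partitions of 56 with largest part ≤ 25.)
p(56, parts ≤ 25) = 498203

Use the recurrence p(n, m) = p(n, m−1) + p(n−m, m): either the largest part is < m (count p(n, m−1)) or the largest part is exactly m (remove one copy of m, count p(n−m, m)). With p(0, ·) = 1 this gives p(56, parts ≤ 25) = 498203. (By conjugating Young diagrams, this also counts partitions of 56 into at most 25 parts.)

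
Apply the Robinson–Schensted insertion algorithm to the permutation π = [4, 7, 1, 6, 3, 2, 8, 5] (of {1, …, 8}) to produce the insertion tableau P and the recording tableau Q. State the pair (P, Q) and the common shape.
P = [1, 2, 5] / [3, 6, 8] / [4] / [7];  Q = [1, 2, 7] / [3, 4, 8] / [5] / [6];  common shape = (3, 3, 1, 1)

Row-insert the values π_1, π_2, … into P one at a time, bumping the leftmost entry strictly greater than the inserted value down to the next row. The recording tableau Q records, in position (i, j), the step at which that cell was added to P.
  Insert 4 (step 1): P = [4];  Q = [1]
  Insert 7 (step 2): P = [4, 7];  Q = [1, 2]
  Insert 1 (step 3): P = [1, 7] / [4];  Q = [1, 2] / [3]
  Insert 6 (step 4): P = [1, 6] / [4, 7];  Q = [1, 2] / [3, 4]
  Insert 3 (step 5): P = [1, 3] / [4, 6] / [7];  Q = [1, 2] / [3, 4] / [5]
  Insert 2 (step 6): P = [1, 2] / [3, 6] / [4] / [7];  Q = [1, 2] / [3, 4] / [5] / [6]
  Insert 8 (step 7): P = [1, 2, 8] / [3, 6] / [4] / [7];  Q = [1, 2, 7] / [3, 4] / [5] / [6]
  Insert 5 (step 8): P = [1, 2, 5] / [3, 6, 8] / [4] / [7];  Q = [1, 2, 7] / [3, 4, 8] / [5] / [6]
Final shape: (3, 3, 1, 1).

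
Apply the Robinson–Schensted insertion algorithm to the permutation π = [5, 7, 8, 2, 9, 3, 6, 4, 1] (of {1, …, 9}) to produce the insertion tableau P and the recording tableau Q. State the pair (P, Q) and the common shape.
P = [1, 3, 4, 9] / [2, 6, 8] / [5] / [7];  Q = [1, 2, 3, 5] / [4, 6, 7] / [8] / [9];  common shape = (4, 3, 1, 1)

Row-insert the values π_1, π_2, … into P one at a time, bumping the leftmost entry strictly greater than the inserted value down to the next row. The recording tableau Q records, in position (i, j), the step at which that cell was added to P.
  Insert 5 (step 1): P = [5];  Q = [1]
  Insert 7 (step 2): P = [5, 7];  Q = [1, 2]
  Insert 8 (step 3): P = [5, 7, 8];  Q = [1, 2, 3]
  Insert 2 (step 4): P = [2, 7, 8] / [5];  Q = [1, 2, 3] / [4]
  Insert 9 (step 5): P = [2, 7, 8, 9] / [5];  Q = [1, 2, 3, 5] / [4]
  Insert 3 (step 6): P = [2, 3, 8, 9] / [5, 7];  Q = [1, 2, 3, 5] / [4, 6]
  Insert 6 (step 7): P = [2, 3, 6, 9] / [5, 7, 8];  Q = [1, 2, 3, 5] / [4, 6, 7]
  Insert 4 (step 8): P = [2, 3, 4, 9] / [5, 6, 8] / [7];  Q = [1, 2, 3, 5] / [4, 6, 7] / [8]
  Insert 1 (step 9): P = [1, 3, 4, 9] / [2, 6, 8] / [5] / [7];  Q = [1, 2, 3, 5] / [4, 6, 7] / [8] / [9]
Final shape: (4, 3, 1, 1).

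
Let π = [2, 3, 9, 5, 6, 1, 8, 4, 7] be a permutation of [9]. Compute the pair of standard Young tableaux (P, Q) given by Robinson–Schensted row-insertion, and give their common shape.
P = [1, 3, 4, 6, 7] / [2, 5, 8] / [9];  Q = [1, 2, 3, 5, 7] / [4, 8, 9] / [6];  common shape = (5, 3, 1)

Row-insert the values π_1, π_2, … into P one at a time, bumping the leftmost entry strictly greater than the inserted value down to the next row. The recording tableau Q records, in position (i, j), the step at which that cell was added to P.
  Insert 2 (step 1): P = [2];  Q = [1]
  Insert 3 (step 2): P = [2, 3];  Q = [1, 2]
  Insert 9 (step 3): P = [2, 3, 9];  Q = [1, 2, 3]
  Insert 5 (step 4): P = [2, 3, 5] / [9];  Q = [1, 2, 3] / [4]
  Insert 6 (step 5): P = [2, 3, 5, 6] / [9];  Q = [1, 2, 3, 5] / [4]
  Insert 1 (step 6): P = [1, 3, 5, 6] / [2] / [9];  Q = [1, 2, 3, 5] / [4] / [6]
  Insert 8 (step 7): P = [1, 3, 5, 6, 8] / [2] / [9];  Q = [1, 2, 3, 5, 7] / [4] / [6]
  Insert 4 (step 8): P = [1, 3, 4, 6, 8] / [2, 5] / [9];  Q = [1, 2, 3, 5, 7] / [4, 8] / [6]
  Insert 7 (step 9): P = [1, 3, 4, 6, 7] / [2, 5, 8] / [9];  Q = [1, 2, 3, 5, 7] / [4, 8, 9] / [6]
Final shape: (5, 3, 1).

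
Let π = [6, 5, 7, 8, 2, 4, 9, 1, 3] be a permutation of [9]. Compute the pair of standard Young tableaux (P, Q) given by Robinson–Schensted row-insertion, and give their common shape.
P = [1, 3, 8, 9] / [2, 4] / [5, 7] / [6];  Q = [1, 3, 4, 7] / [2, 6] / [5, 9] / [8];  common shape = (4, 2, 2, 1)

Row-insert the values π_1, π_2, … into P one at a time, bumping the leftmost entry strictly greater than the inserted value down to the next row. The recording tableau Q records, in position (i, j), the step at which that cell was added to P.
  Insert 6 (step 1): P = [6];  Q = [1]
  Insert 5 (step 2): P = [5] / [6];  Q = [1] / [2]
  Insert 7 (step 3): P = [5, 7] / [6];  Q = [1, 3] / [2]
  Insert 8 (step 4): P = [5, 7, 8] / [6];  Q = [1, 3, 4] / [2]
  Insert 2 (step 5): P = [2, 7, 8] / [5] / [6];  Q = [1, 3, 4] / [2] / [5]
  Insert 4 (step 6): P = [2, 4, 8] / [5, 7] / [6];  Q = [1, 3, 4] / [2, 6] / [5]
  Insert 9 (step 7): P = [2, 4, 8, 9] / [5, 7] / [6];  Q = [1, 3, 4, 7] / [2, 6] / [5]
  Insert 1 (step 8): P = [1, 4, 8, 9] / [2, 7] / [5] / [6];  Q = [1, 3, 4, 7] / [2, 6] / [5] / [8]
  Insert 3 (step 9): P = [1, 3, 8, 9] / [2, 4] / [5, 7] / [6];  Q = [1, 3, 4, 7] / [2, 6] / [5, 9] / [8]
Final shape: (4, 2, 2, 1).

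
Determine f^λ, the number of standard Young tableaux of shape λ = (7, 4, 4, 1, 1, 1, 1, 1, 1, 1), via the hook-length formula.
# SYT of shape (7, 4, 4, 1, 1, 1, 1, 1, 1, 1) = 363738375

Hook-length formula: f^λ = n! / Π hook(c), product over all cells c of the Young diagram. For λ = (7, 4, 4, 1, 1, 1, 1, 1, 1, 1), n = 22 boxes. Hook lengths by row (left-to-right, top-to-bottom): [16, 8, 7, 6, 3, 2, 1]; [12, 4, 3, 2]; [11, 3, 2, 1]; [7]; [6]; [5]; [4]; [3]; [2]; [1]. Product of hooks = 3090135121920. So f^λ = 22! / 3090135121920 = 1124000727777607680000 / 3090135121920 = 363738375.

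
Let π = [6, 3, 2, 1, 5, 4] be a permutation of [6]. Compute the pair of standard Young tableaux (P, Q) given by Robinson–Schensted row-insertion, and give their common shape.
P = [1, 4] / [2, 5] / [3] / [6];  Q = [1, 5] / [2, 6] / [3] / [4];  common shape = (2, 2, 1, 1)

Row-insert the values π_1, π_2, … into P one at a time, bumping the leftmost entry strictly greater than the inserted value down to the next row. The recording tableau Q records, in position (i, j), the step at which that cell was added to P.
  Insert 6 (step 1): P = [6];  Q = [1]
  Insert 3 (step 2): P = [3] / [6];  Q = [1] / [2]
  Insert 2 (step 3): P = [2] / [3] / [6];  Q = [1] / [2] / [3]
  Insert 1 (step 4): P = [1] / [2] / [3] / [6];  Q = [1] / [2] / [3] / [4]
  Insert 5 (step 5): P = [1, 5] / [2] / [3] / [6];  Q = [1, 5] / [2] / [3] / [4]
  Insert 4 (step 6): P = [1, 4] / [2, 5] / [3] / [6];  Q = [1, 5] / [2, 6] / [3] / [4]
Final shape: (2, 2, 1, 1).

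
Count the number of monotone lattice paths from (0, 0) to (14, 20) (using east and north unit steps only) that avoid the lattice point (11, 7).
Number of paths = 1374154200

Total paths from (0, 0) to (14, 20): C(34, 14) = 1391975640. Paths through (11, 7): (paths (0, 0) → (11, 7)) × (paths (11, 7) → (14, 20)) = C(18, 11) · C(16, 3) = 31824 · 560 = 17821440. Avoidance count = 1391975640 − 17821440 = 1374154200.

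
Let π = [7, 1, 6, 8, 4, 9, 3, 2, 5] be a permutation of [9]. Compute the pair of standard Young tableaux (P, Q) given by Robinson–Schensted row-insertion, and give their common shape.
P = [1, 2, 5, 9] / [3, 8] / [4] / [6] / [7];  Q = [1, 3, 4, 6] / [2, 9] / [5] / [7] / [8];  common shape = (4, 2, 1, 1, 1)

Row-insert the values π_1, π_2, … into P one at a time, bumping the leftmost entry strictly greater than the inserted value down to the next row. The recording tableau Q records, in position (i, j), the step at which that cell was added to P.
  Insert 7 (step 1): P = [7];  Q = [1]
  Insert 1 (step 2): P = [1] / [7];  Q = [1] / [2]
  Insert 6 (step 3): P = [1, 6] / [7];  Q = [1, 3] / [2]
  Insert 8 (step 4): P = [1, 6, 8] / [7];  Q = [1, 3, 4] / [2]
  Insert 4 (step 5): P = [1, 4, 8] / [6] / [7];  Q = [1, 3, 4] / [2] / [5]
  Insert 9 (step 6): P = [1, 4, 8, 9] / [6] / [7];  Q = [1, 3, 4, 6] / [2] / [5]
  Insert 3 (step 7): P = [1, 3, 8, 9] / [4] / [6] / [7];  Q = [1, 3, 4, 6] / [2] / [5] / [7]
  Insert 2 (step 8): P = [1, 2, 8, 9] / [3] / [4] / [6] / [7];  Q = [1, 3, 4, 6] / [2] / [5] / [7] / [8]
  Insert 5 (step 9): P = [1, 2, 5, 9] / [3, 8] / [4] / [6] / [7];  Q = [1, 3, 4, 6] / [2, 9] / [5] / [7] / [8]
Final shape: (4, 2, 1, 1, 1).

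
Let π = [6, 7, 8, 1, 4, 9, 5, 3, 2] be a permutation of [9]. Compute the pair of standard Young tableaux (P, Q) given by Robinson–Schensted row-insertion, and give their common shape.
P = [1, 2, 5, 9] / [3, 7, 8] / [4] / [6];  Q = [1, 2, 3, 6] / [4, 5, 7] / [8] / [9];  common shape = (4, 3, 1, 1)

Row-insert the values π_1, π_2, … into P one at a time, bumping the leftmost entry strictly greater than the inserted value down to the next row. The recording tableau Q records, in position (i, j), the step at which that cell was added to P.
  Insert 6 (step 1): P = [6];  Q = [1]
  Insert 7 (step 2): P = [6, 7];  Q = [1, 2]
  Insert 8 (step 3): P = [6, 7, 8];  Q = [1, 2, 3]
  Insert 1 (step 4): P = [1, 7, 8] / [6];  Q = [1, 2, 3] / [4]
  Insert 4 (step 5): P = [1, 4, 8] / [6, 7];  Q = [1, 2, 3] / [4, 5]
  Insert 9 (step 6): P = [1, 4, 8, 9] / [6, 7];  Q = [1, 2, 3, 6] / [4, 5]
  Insert 5 (step 7): P = [1, 4, 5, 9] / [6, 7, 8];  Q = [1, 2, 3, 6] / [4, 5, 7]
  Insert 3 (step 8): P = [1, 3, 5, 9] / [4, 7, 8] / [6];  Q = [1, 2, 3, 6] / [4, 5, 7] / [8]
  Insert 2 (step 9): P = [1, 2, 5, 9] / [3, 7, 8] / [4] / [6];  Q = [1, 2, 3, 6] / [4, 5, 7] / [8] / [9]
Final shape: (4, 3, 1, 1).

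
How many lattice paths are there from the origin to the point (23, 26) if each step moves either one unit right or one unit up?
Number of paths = 58343356817424

A monotone lattice path from (0, 0) to (23, 26) consists of 23 east steps and 26 north steps in some order, so it is determined by which 23 of the 49 steps are east. The count is C(49, 23) = 58343356817424.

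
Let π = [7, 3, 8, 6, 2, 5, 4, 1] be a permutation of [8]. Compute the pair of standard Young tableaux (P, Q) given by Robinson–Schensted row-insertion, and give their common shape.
P = [1, 4] / [2, 5] / [3, 8] / [6] / [7];  Q = [1, 3] / [2, 4] / [5, 6] / [7] / [8];  common shape = (2, 2, 2, 1, 1)

Row-insert the values π_1, π_2, … into P one at a time, bumping the leftmost entry strictly greater than the inserted value down to the next row. The recording tableau Q records, in position (i, j), the step at which that cell was added to P.
  Insert 7 (step 1): P = [7];  Q = [1]
  Insert 3 (step 2): P = [3] / [7];  Q = [1] / [2]
  Insert 8 (step 3): P = [3, 8] / [7];  Q = [1, 3] / [2]
  Insert 6 (step 4): P = [3, 6] / [7, 8];  Q = [1, 3] / [2, 4]
  Insert 2 (step 5): P = [2, 6] / [3, 8] / [7];  Q = [1, 3] / [2, 4] / [5]
  Insert 5 (step 6): P = [2, 5] / [3, 6] / [7, 8];  Q = [1, 3] / [2, 4] / [5, 6]
  Insert 4 (step 7): P = [2, 4] / [3, 5] / [6, 8] / [7];  Q = [1, 3] / [2, 4] / [5, 6] / [7]
  Insert 1 (step 8): P = [1, 4] / [2, 5] / [3, 8] / [6] / [7];  Q = [1, 3] / [2, 4] / [5, 6] / [7] / [8]
Final shape: (2, 2, 2, 1, 1).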